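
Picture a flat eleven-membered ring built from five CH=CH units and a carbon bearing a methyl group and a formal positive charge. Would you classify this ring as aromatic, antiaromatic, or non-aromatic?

Aromatic

All ring atoms are sp² and supply a p orbital to the ring (every atom in a ring double bond is sp² and brings one electron to the p orbital; the carbocation has an empty p orbital); the conjugation is uninterrupted.
π-electron count: 5 × 2 = 10 from the double-bond units + 0 from the C(methyl)(+) atom = 10.
That gives a 4n+2 count (10, n = 2).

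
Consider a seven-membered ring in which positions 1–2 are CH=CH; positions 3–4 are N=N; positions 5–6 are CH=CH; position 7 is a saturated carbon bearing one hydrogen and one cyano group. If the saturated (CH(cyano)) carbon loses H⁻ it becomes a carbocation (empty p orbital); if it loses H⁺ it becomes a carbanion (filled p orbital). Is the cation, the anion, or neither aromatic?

Both ions have a continuous loop of p orbitals — each ring atom is sp².
Cation: 3 × 2 + 0 = 6 π electrons → 4(1)+2, aromatic.
Anion: 3 × 2 + 2 = 8 π electrons → 4(2), antiaromatic.

The cation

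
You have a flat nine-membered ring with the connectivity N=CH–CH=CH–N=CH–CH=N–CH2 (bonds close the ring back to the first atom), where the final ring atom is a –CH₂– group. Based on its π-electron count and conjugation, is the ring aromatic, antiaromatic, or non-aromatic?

Because the tetrahedral CH₂ carbon is sp³ and has no p orbital in the ring π system at the CH2 position, the π system cannot extend all the way around the ring.
Broken conjugation rules out both aromaticity and antiaromaticity.

Non-aromatic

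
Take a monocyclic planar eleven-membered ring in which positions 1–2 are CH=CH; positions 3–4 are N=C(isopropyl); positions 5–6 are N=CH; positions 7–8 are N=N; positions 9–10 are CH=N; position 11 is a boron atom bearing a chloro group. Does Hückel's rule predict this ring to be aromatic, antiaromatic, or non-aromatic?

Aromatic

All ring atoms are sp² and supply a p orbital to the ring (every atom in a ring double bond is sp² and brings one electron to the p orbital; each sp² =N– keeps its lone pair in-plane and puts one electron into the π system; the boron has an empty p orbital); the conjugation is uninterrupted.
Tallying contributions gives 5 × 2 = 10 from the double-bond units + 0 from the B(chloro) atom = 10.
10 = 4(2) + 2, which satisfies Hückel's 4n+2 rule.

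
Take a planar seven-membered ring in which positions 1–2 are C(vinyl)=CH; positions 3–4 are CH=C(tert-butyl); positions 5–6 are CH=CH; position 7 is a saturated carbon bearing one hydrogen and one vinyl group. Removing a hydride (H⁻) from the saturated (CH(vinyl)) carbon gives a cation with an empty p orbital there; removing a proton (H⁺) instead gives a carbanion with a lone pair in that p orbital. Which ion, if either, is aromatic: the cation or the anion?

In both ions every ring atom is sp² and contributes a p orbital, so both rings are fully conjugated.
Cation: 3 × 2 + 0 = 6 π electrons → 4(1)+2, aromatic.
Anion: 3 × 2 + 2 = 8 π electrons → 4(2), antiaromatic.

The cation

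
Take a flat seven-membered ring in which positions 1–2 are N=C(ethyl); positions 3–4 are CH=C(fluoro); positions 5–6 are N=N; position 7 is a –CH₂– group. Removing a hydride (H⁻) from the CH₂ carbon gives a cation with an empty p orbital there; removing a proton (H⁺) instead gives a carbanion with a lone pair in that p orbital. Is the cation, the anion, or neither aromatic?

The cation

Both ions have a continuous loop of p orbitals — each ring atom is sp².
Cation: 3 × 2 + 0 = 6 π electrons → 4(1)+2, aromatic.
Anion: 3 × 2 + 2 = 8 π electrons → 4(2), antiaromatic.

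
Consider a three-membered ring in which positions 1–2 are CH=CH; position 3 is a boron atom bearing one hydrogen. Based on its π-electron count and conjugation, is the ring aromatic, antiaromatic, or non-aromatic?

Aromatic

The p orbitals form a continuous loop: each doubly-bonded ring atom is sp² with one p-orbital electron; the boron has an empty p orbital. The ring is fully conjugated.
Adding the contributions, 1 × 2 = 2 from the double-bond unit + 0 from the BH atom = 2.
That gives a 4n+2 count (2, n = 0).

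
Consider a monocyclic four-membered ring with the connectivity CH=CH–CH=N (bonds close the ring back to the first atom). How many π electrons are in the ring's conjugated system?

4

The p orbitals form a continuous loop: every atom in a ring double bond is sp² and brings one electron to the p orbital; the doubly-bonded nitrogens are pyridine-type — their lone pairs lie in the ring plane, leaving one electron in the p orbital. The ring is fully conjugated.
Adding the contributions, 2 × 2 = 4 from the 2 double-bond units.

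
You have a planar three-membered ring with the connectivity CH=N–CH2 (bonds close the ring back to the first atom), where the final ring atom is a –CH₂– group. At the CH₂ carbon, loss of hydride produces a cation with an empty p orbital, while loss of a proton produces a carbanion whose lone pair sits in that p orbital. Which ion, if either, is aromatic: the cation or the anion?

In either ion the ring is fully conjugated: every atom, including the new sp² carbon, supplies a p orbital.
Cation: 1 × 2 + 0 = 2 π electrons → 4(0)+2, aromatic.
Anion: 1 × 2 + 2 = 4 π electrons → 4(1), antiaromatic.

The cation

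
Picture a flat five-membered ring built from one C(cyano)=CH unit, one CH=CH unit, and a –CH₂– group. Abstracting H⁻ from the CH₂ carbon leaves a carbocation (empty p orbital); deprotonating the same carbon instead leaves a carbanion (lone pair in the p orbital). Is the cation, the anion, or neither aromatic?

The anion

In both ions every ring atom is sp² and contributes a p orbital, so both rings are fully conjugated.
Cation: 2 × 2 + 0 = 4 π electrons → 4(1), antiaromatic.
Anion: 2 × 2 + 2 = 6 π electrons → 4(1)+2, aromatic.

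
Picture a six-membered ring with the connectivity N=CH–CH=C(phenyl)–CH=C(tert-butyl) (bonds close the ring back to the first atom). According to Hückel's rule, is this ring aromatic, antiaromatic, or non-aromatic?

Aromatic

Every ring atom contributes a p orbital perpendicular to the ring (each doubly-bonded ring atom is sp² with one p-orbital electron; the doubly-bonded nitrogens are pyridine-type — their lone pairs lie in the ring plane, leaving one electron in the p orbital), so the π system is cyclic and fully conjugated.
Adding the contributions, 3 × 2 = 6 from the 3 double-bond units.
6 = 4(1) + 2, which satisfies Hückel's 4n+2 rule.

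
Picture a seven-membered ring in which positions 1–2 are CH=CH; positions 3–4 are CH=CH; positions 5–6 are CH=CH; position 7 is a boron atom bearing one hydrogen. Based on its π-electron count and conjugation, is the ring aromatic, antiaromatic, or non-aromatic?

Aromatic

Every ring atom contributes a p orbital perpendicular to the ring (each doubly-bonded ring atom is sp² with one p-orbital electron; the boron has an empty p orbital), so the π system is cyclic and fully conjugated.
Counting π electrons: 3 × 2 = 6 from the double-bond units + 0 from the BH atom = 6.
Since 6 = 4·1 + 2, the ring meets the 4n+2 criterion.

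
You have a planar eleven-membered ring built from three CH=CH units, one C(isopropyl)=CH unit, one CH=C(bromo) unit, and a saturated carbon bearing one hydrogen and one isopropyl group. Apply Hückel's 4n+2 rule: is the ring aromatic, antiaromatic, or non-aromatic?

Non-aromatic

The CH(isopropyl) carbon is saturated: that saturated carbon is sp³ and has no p orbital in the ring π system. Conjugation is not continuous around the ring.
Without a continuous loop of overlapping p orbitals the Hückel electron count never comes into play.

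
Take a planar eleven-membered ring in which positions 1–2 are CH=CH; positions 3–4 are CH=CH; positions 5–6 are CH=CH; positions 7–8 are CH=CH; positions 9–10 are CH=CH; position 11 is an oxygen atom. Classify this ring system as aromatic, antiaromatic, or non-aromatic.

All ring atoms are sp² and supply a p orbital to the ring (every atom in a ring double bond is sp² and brings one electron to the p orbital; the oxygen donates one lone pair from its p orbital); the conjugation is uninterrupted.
π-electron count: 5 × 2 = 10 from the double-bond units + 2 from the O atom = 12.
With 12 = 4·3 π electrons, Hückel's rule classifies the planar ring as antiaromatic.

Antiaromatic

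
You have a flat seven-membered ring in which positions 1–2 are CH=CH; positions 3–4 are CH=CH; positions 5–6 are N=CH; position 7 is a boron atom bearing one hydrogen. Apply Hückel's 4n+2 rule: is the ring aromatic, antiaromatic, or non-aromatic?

Aromatic

Every ring atom contributes a p orbital perpendicular to the ring (each doubly-bonded ring atom is sp² with one p-orbital electron; each sp² =N– keeps its lone pair in-plane and puts one electron into the π system; the boron has an empty p orbital), so the π system is cyclic and fully conjugated.
Adding the contributions, 3 × 2 = 6 from the double-bond units + 0 from the BH atom = 6.
Since 6 = 4·1 + 2, the ring meets the 4n+2 criterion.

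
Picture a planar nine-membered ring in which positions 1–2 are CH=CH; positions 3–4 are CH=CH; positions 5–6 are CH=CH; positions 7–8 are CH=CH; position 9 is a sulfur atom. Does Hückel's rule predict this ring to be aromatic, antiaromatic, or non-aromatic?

Aromatic

All ring atoms are sp² and supply a p orbital to the ring (the double-bond atoms are sp², each contributing one p electron; the sulfur donates one lone pair from its p orbital); the conjugation is uninterrupted.
π-electron count: 4 × 2 = 8 from the double-bond units + 2 from the S atom = 10.
Since 10 = 4·2 + 2, the ring meets the 4n+2 criterion.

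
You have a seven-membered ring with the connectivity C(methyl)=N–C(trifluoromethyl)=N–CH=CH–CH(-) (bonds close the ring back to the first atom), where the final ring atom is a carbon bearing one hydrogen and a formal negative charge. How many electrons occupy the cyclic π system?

8

The p orbitals form a continuous loop: each doubly-bonded ring atom is sp² with one p-orbital electron; each =N– nitrogen is pyridine-type (lone pair in the sp² plane, one electron in the p orbital); the carbanion's lone pair occupies the p orbital. The ring is fully conjugated.
π-electron count: 3 × 2 = 6 from the double-bond units + 2 from the CH(-) atom = 8.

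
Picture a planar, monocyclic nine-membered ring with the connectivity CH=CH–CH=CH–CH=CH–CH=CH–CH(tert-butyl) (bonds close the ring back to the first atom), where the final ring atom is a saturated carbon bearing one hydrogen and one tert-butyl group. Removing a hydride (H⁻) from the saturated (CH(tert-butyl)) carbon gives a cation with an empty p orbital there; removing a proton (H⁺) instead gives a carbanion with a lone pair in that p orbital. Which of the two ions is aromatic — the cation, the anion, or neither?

The anion

In both ions every ring atom is sp² and contributes a p orbital, so both rings are fully conjugated.
Cation: 4 × 2 + 0 = 8 π electrons → 4(2), antiaromatic.
Anion: 4 × 2 + 2 = 10 π electrons → 4(2)+2, aromatic.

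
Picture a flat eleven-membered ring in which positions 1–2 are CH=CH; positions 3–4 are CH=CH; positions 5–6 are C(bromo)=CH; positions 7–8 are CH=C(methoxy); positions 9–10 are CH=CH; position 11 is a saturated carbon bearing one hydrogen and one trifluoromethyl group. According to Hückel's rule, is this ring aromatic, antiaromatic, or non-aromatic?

Non-aromatic

The CH(trifluoromethyl) position has four σ bonds — that saturated carbon is sp³ and has no p orbital in the ring π system — so the cyclic conjugation is interrupted.
Hückel's rule only applies to fully conjugated rings, so this one is simply non-aromatic.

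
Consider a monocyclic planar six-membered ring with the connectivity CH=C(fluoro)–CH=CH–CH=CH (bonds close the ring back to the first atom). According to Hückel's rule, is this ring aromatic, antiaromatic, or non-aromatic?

All ring atoms are sp² and supply a p orbital to the ring (every atom in a ring double bond is sp² and brings one electron to the p orbital); the conjugation is uninterrupted.
Tallying contributions gives 3 × 2 = 6 from the 3 double-bond units.
That gives a 4n+2 count (6, n = 1).

Aromatic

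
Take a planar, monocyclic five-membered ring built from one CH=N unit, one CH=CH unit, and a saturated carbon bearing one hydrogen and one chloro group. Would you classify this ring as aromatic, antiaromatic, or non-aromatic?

Non-aromatic

The CH(chloro) position has four σ bonds — that saturated carbon is sp³ and has no p orbital in the ring π system — so the cyclic conjugation is interrupted.
Without a continuous loop of overlapping p orbitals the Hückel electron count never comes into play.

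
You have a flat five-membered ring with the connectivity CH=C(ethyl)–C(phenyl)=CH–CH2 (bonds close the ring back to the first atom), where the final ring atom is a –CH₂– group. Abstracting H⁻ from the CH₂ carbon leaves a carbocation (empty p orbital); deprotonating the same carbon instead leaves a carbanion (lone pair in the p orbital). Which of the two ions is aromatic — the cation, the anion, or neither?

The anion

Once that carbon is sp², every ring atom has a p orbital and both ions are fully conjugated.
Cation: 2 × 2 + 0 = 4 π electrons → 4(1), antiaromatic.
Anion: 2 × 2 + 2 = 6 π electrons → 4(1)+2, aromatic.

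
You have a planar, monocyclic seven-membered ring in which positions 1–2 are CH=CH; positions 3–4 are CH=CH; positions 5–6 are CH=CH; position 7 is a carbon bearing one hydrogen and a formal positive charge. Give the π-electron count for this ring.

6

Check conjugation: each doubly-bonded ring atom is sp² with one p-orbital electron; the carbocation has an empty p orbital — every position has a p orbital, so the cyclic π system is continuous.
π-electron count: 3 × 2 = 6 from the double-bond units + 0 from the CH(+) atom = 6.
(This ring is the tropylium cation.)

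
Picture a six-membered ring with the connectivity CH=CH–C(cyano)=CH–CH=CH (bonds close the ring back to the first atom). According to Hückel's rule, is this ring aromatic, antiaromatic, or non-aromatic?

Aromatic

Check conjugation: each doubly-bonded ring atom is sp² with one p-orbital electron — every position has a p orbital, so the cyclic π system is continuous.
π-electron count: 3 × 2 = 6 from the 3 double-bond units.
Since 6 = 4·1 + 2, the ring meets the 4n+2 criterion.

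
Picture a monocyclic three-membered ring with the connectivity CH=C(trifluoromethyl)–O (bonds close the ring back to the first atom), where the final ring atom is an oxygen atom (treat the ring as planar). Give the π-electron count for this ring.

The p orbitals form a continuous loop: each doubly-bonded ring atom is sp² with one p-orbital electron; the oxygen donates one lone pair from its p orbital. The ring is fully conjugated.
Counting π electrons: 1 × 2 = 2 from the double-bond unit + 2 from the O atom = 4.

4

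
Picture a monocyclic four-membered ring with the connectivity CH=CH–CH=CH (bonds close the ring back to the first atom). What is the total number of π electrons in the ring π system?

4

All ring atoms are sp² and supply a p orbital to the ring (every atom in a ring double bond is sp² and brings one electron to the p orbital); the conjugation is uninterrupted.
Tallying contributions gives 2 × 2 = 4 from the 2 double-bond units.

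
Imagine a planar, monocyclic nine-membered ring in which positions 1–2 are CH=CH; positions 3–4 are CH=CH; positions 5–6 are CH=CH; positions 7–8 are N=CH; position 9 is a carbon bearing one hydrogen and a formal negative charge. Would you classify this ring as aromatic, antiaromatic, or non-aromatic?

Check conjugation: each doubly-bonded ring atom is sp² with one p-orbital electron; each sp² =N– keeps its lone pair in-plane and puts one electron into the π system; the carbanion's lone pair occupies the p orbital — every position has a p orbital, so the cyclic π system is continuous.
Counting π electrons: 4 × 2 = 8 from the double-bond units + 2 from the CH(-) atom = 10.
10 = 4(2) + 2, which satisfies Hückel's 4n+2 rule.

Aromatic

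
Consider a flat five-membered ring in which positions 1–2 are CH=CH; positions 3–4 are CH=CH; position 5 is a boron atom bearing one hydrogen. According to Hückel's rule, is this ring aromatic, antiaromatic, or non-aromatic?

Antiaromatic

The p orbitals form a continuous loop: the double-bond atoms are sp², each contributing one p electron; the boron has an empty p orbital. The ring is fully conjugated.
Counting π electrons: 2 × 2 = 4 from the double-bond units + 0 from the BH atom = 4.
4 = 4(1); a planar, fully conjugated 4n system is antiaromatic.
(This ring is borole.)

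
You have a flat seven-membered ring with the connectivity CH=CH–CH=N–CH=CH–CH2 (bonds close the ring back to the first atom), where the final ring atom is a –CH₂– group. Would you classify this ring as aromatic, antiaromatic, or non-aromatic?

The CH2 carbon is saturated: the tetrahedral CH₂ carbon is sp³ and has no p orbital in the ring π system. Conjugation is not continuous around the ring.
Broken conjugation rules out both aromaticity and antiaromaticity.

Non-aromatic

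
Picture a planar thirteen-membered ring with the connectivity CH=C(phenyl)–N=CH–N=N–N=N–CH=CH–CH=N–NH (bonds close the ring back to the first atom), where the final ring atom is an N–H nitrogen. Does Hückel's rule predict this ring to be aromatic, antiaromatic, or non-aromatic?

Every ring atom contributes a p orbital perpendicular to the ring (the double-bond atoms are sp², each contributing one p electron; each =N– nitrogen is pyridine-type (lone pair in the sp² plane, one electron in the p orbital); the pyrrole-type nitrogen donates its lone pair from the p orbital), so the π system is cyclic and fully conjugated.
Adding the contributions, 6 × 2 = 12 from the double-bond units + 2 from the NH atom = 14.
Since 14 = 4·3 + 2, the ring meets the 4n+2 criterion.

Aromatic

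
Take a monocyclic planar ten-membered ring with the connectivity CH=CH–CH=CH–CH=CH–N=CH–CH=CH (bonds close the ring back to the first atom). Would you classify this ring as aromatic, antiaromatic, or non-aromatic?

Aromatic

The p orbitals form a continuous loop: each doubly-bonded ring atom is sp² with one p-orbital electron; the doubly-bonded nitrogens are pyridine-type — their lone pairs lie in the ring plane, leaving one electron in the p orbital. The ring is fully conjugated.
Tallying contributions gives 5 × 2 = 10 from the 5 double-bond units.
With 10 π electrons (n = 2), the Hückel 4n+2 condition holds.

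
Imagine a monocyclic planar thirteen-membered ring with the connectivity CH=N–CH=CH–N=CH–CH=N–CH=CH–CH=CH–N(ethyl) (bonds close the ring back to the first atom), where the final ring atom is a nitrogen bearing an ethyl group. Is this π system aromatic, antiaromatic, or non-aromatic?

Every ring atom contributes a p orbital perpendicular to the ring (the double-bond atoms are sp², each contributing one p electron; the doubly-bonded nitrogens are pyridine-type — their lone pairs lie in the ring plane, leaving one electron in the p orbital; the pyrrole-type nitrogen donates its lone pair from the p orbital), so the π system is cyclic and fully conjugated.
Adding the contributions, 6 × 2 = 12 from the double-bond units + 2 from the N(ethyl) atom = 14.
Since 14 = 4·3 + 2, the ring meets the 4n+2 criterion.

Aromatic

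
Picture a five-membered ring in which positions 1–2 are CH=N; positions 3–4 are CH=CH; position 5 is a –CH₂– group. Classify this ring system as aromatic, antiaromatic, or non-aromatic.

Non-aromatic

At the CH2 position, the tetrahedral CH₂ carbon is sp³ and has no p orbital in the ring π system; the ring's p-orbital overlap is broken there.
Hückel's rule only applies to fully conjugated rings, so this one is simply non-aromatic.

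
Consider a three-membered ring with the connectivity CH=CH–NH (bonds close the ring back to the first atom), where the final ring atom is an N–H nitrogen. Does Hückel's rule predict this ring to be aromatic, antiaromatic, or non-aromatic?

All ring atoms are sp² and supply a p orbital to the ring (each doubly-bonded ring atom is sp² with one p-orbital electron; the pyrrole-type nitrogen donates its lone pair from the p orbital); the conjugation is uninterrupted.
Tallying contributions gives 1 × 2 = 2 from the double-bond unit + 2 from the NH atom = 4.
With 4 = 4·1 π electrons, Hückel's rule classifies the planar ring as antiaromatic.

Antiaromatic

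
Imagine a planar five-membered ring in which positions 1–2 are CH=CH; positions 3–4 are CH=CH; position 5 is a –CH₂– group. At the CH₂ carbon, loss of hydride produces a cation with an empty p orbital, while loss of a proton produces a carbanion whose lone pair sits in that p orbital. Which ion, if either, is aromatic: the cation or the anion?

The anion

In either ion the ring is fully conjugated: every atom, including the new sp² carbon, supplies a p orbital.
Cation: 2 × 2 + 0 = 4 π electrons → 4(1), antiaromatic.
Anion: 2 × 2 + 2 = 6 π electrons → 4(1)+2, aromatic.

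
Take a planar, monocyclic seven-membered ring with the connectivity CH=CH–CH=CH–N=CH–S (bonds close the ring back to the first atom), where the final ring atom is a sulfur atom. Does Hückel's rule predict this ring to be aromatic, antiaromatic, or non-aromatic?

Antiaromatic

The p orbitals form a continuous loop: every atom in a ring double bond is sp² and brings one electron to the p orbital; the doubly-bonded nitrogens are pyridine-type — their lone pairs lie in the ring plane, leaving one electron in the p orbital; the sulfur donates one lone pair from its p orbital. The ring is fully conjugated.
Adding the contributions, 3 × 2 = 6 from the double-bond units + 2 from the S atom = 8.
With 8 = 4·2 π electrons, Hückel's rule classifies the planar ring as antiaromatic.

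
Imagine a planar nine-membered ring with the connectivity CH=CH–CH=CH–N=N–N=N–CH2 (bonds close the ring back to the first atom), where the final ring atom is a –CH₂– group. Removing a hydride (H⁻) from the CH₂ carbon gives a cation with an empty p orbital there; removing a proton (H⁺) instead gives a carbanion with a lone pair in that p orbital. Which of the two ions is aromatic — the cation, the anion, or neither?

Both ions have a continuous loop of p orbitals — each ring atom is sp².
Cation: 4 × 2 + 0 = 8 π electrons → 4(2), antiaromatic.
Anion: 4 × 2 + 2 = 10 π electrons → 4(2)+2, aromatic.

The anion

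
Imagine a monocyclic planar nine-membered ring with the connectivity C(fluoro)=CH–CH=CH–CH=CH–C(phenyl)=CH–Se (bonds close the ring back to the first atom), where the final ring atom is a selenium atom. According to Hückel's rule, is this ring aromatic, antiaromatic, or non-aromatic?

Aromatic

The p orbitals form a continuous loop: each doubly-bonded ring atom is sp² with one p-orbital electron; the selenium donates one lone pair from its p orbital. The ring is fully conjugated.
Tallying contributions gives 4 × 2 = 8 from the double-bond units + 2 from the Se atom = 10.
That gives a 4n+2 count (10, n = 2).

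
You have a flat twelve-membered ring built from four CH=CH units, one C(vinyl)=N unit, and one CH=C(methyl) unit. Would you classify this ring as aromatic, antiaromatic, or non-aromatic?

Antiaromatic

All ring atoms are sp² and supply a p orbital to the ring (every atom in a ring double bond is sp² and brings one electron to the p orbital; each sp² =N– keeps its lone pair in-plane and puts one electron into the π system); the conjugation is uninterrupted.
π-electron count: 6 × 2 = 12 from the 6 double-bond units.
12 is a 4n count (n = 3), so the planar conjugated ring is antiaromatic.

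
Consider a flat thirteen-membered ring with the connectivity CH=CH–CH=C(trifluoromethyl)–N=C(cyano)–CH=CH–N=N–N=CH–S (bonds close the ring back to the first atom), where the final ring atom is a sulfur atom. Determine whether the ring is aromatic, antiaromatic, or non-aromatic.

All ring atoms are sp² and supply a p orbital to the ring (the double-bond atoms are sp², each contributing one p electron; each sp² =N– keeps its lone pair in-plane and puts one electron into the π system; the sulfur donates one lone pair from its p orbital); the conjugation is uninterrupted.
Tallying contributions gives 6 × 2 = 12 from the double-bond units + 2 from the S atom = 14.
That gives a 4n+2 count (14, n = 3).

Aromatic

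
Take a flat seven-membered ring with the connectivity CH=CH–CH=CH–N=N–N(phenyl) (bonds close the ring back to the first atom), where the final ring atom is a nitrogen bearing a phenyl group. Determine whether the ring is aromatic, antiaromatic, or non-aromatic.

Every ring atom contributes a p orbital perpendicular to the ring (the double-bond atoms are sp², each contributing one p electron; each sp² =N– keeps its lone pair in-plane and puts one electron into the π system; the pyrrole-type nitrogen donates its lone pair from the p orbital), so the π system is cyclic and fully conjugated.
Adding the contributions, 3 × 2 = 6 from the double-bond units + 2 from the N(phenyl) atom = 8.
A 4n π count (8, n = 2) in a planar conjugated ring means antiaromatic.

Antiaromatic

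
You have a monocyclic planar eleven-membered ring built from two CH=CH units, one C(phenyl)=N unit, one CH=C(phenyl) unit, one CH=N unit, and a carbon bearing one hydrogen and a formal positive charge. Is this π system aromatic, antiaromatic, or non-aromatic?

Aromatic

The p orbitals form a continuous loop: the double-bond atoms are sp², each contributing one p electron; the doubly-bonded nitrogens are pyridine-type — their lone pairs lie in the ring plane, leaving one electron in the p orbital; the carbocation has an empty p orbital. The ring is fully conjugated.
Adding the contributions, 5 × 2 = 10 from the double-bond units + 0 from the CH(+) atom = 10.
With 10 π electrons (n = 2), the Hückel 4n+2 condition holds.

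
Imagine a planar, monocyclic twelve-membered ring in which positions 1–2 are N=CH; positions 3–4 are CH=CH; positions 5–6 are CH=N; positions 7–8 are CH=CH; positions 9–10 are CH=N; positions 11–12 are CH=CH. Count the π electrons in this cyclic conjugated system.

Check conjugation: each doubly-bonded ring atom is sp² with one p-orbital electron; each sp² =N– keeps its lone pair in-plane and puts one electron into the π system — every position has a p orbital, so the cyclic π system is continuous.
Tallying contributions gives 6 × 2 = 12 from the 6 double-bond units.

12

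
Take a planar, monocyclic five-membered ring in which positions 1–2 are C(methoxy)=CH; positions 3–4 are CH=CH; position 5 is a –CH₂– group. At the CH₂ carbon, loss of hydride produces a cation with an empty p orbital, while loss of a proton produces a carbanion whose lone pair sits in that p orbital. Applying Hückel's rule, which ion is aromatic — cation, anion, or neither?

The anion

Once that carbon is sp², every ring atom has a p orbital and both ions are fully conjugated.
Cation: 2 × 2 + 0 = 4 π electrons → 4(1), antiaromatic.
Anion: 2 × 2 + 2 = 6 π electrons → 4(1)+2, aromatic.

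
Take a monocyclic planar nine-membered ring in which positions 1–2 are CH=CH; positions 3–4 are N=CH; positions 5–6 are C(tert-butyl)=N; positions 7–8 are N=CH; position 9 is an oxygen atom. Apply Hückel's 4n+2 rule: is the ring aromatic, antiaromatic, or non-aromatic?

Aromatic

Check conjugation: the double-bond atoms are sp², each contributing one p electron; each =N– nitrogen is pyridine-type (lone pair in the sp² plane, one electron in the p orbital); the oxygen donates one lone pair from its p orbital — every position has a p orbital, so the cyclic π system is continuous.
Adding the contributions, 4 × 2 = 8 from the double-bond units + 2 from the O atom = 10.
Since 10 = 4·2 + 2, the ring meets the 4n+2 criterion.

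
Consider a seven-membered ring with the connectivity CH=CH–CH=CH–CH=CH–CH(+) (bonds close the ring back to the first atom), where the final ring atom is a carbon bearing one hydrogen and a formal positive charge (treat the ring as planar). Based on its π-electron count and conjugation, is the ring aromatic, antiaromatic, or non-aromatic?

All ring atoms are sp² and supply a p orbital to the ring (every atom in a ring double bond is sp² and brings one electron to the p orbital; the carbocation has an empty p orbital); the conjugation is uninterrupted.
π-electron count: 3 × 2 = 6 from the double-bond units + 0 from the CH(+) atom = 6.
That gives a 4n+2 count (6, n = 1).

Aromatic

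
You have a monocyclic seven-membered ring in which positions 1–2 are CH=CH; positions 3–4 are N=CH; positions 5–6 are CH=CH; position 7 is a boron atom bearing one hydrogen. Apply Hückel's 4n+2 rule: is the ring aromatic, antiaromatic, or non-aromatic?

Aromatic

The p orbitals form a continuous loop: each doubly-bonded ring atom is sp² with one p-orbital electron; the doubly-bonded nitrogens are pyridine-type — their lone pairs lie in the ring plane, leaving one electron in the p orbital; the boron has an empty p orbital. The ring is fully conjugated.
Counting π electrons: 3 × 2 = 6 from the double-bond units + 0 from the BH atom = 6.
That gives a 4n+2 count (6, n = 1).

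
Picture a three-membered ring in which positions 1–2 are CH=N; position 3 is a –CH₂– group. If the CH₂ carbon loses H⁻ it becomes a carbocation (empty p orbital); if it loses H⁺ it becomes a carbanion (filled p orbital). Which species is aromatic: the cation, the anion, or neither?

The cation

Once that carbon is sp², every ring atom has a p orbital and both ions are fully conjugated.
Cation: 1 × 2 + 0 = 2 π electrons → 4(0)+2, aromatic.
Anion: 1 × 2 + 2 = 4 π electrons → 4(1), antiaromatic.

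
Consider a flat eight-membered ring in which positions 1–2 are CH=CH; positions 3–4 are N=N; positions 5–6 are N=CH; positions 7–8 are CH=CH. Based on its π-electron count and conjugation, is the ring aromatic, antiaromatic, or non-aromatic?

Antiaromatic

Check conjugation: the double-bond atoms are sp², each contributing one p electron; the doubly-bonded nitrogens are pyridine-type — their lone pairs lie in the ring plane, leaving one electron in the p orbital — every position has a p orbital, so the cyclic π system is continuous.
π-electron count: 4 × 2 = 8 from the 4 double-bond units.
8 is a 4n count (n = 2), so the planar conjugated ring is antiaromatic.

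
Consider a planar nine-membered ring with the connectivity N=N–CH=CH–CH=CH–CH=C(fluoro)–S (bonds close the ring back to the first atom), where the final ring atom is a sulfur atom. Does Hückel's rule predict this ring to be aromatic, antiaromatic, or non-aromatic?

Check conjugation: every atom in a ring double bond is sp² and brings one electron to the p orbital; the doubly-bonded nitrogens are pyridine-type — their lone pairs lie in the ring plane, leaving one electron in the p orbital; the sulfur donates one lone pair from its p orbital — every position has a p orbital, so the cyclic π system is continuous.
Adding the contributions, 4 × 2 = 8 from the double-bond units + 2 from the S atom = 10.
10 = 4(2) + 2, which satisfies Hückel's 4n+2 rule.

Aromatic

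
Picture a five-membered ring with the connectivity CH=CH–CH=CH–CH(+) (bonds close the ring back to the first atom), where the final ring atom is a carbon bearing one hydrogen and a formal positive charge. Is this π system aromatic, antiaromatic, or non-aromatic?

Antiaromatic

The p orbitals form a continuous loop: every atom in a ring double bond is sp² and brings one electron to the p orbital; the carbocation has an empty p orbital. The ring is fully conjugated.
Tallying contributions gives 2 × 2 = 4 from the double-bond units + 0 from the CH(+) atom = 4.
A 4n π count (4, n = 1) in a planar conjugated ring means antiaromatic.
(This ring is the cyclopentadienyl cation.)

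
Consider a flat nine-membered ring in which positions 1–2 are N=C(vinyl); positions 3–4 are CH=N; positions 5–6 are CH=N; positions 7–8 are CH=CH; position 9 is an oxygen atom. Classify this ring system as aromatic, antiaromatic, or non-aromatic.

Aromatic

Check conjugation: every atom in a ring double bond is sp² and brings one electron to the p orbital; the doubly-bonded nitrogens are pyridine-type — their lone pairs lie in the ring plane, leaving one electron in the p orbital; the oxygen donates one lone pair from its p orbital — every position has a p orbital, so the cyclic π system is continuous.
Adding the contributions, 4 × 2 = 8 from the double-bond units + 2 from the O atom = 10.
10 = 4(2) + 2, which satisfies Hückel's 4n+2 rule.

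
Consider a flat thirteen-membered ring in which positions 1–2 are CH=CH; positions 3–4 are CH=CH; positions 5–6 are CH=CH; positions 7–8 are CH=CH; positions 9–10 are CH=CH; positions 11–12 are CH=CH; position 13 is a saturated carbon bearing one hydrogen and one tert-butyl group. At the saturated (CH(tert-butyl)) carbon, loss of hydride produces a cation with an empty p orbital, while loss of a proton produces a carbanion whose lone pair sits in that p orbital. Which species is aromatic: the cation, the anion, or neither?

In either ion the ring is fully conjugated: every atom, including the new sp² carbon, supplies a p orbital.
Cation: 6 × 2 + 0 = 12 π electrons → 4(3), antiaromatic.
Anion: 6 × 2 + 2 = 14 π electrons → 4(3)+2, aromatic.

The anion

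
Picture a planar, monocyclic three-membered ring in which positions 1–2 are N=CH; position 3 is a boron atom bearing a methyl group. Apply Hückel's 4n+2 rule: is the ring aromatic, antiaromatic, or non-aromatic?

Check conjugation: the double-bond atoms are sp², each contributing one p electron; the doubly-bonded nitrogens are pyridine-type — their lone pairs lie in the ring plane, leaving one electron in the p orbital; the boron has an empty p orbital — every position has a p orbital, so the cyclic π system is continuous.
Adding the contributions, 1 × 2 = 2 from the double-bond unit + 0 from the B(methyl) atom = 2.
2 = 4(0) + 2, which satisfies Hückel's 4n+2 rule.

Aromatic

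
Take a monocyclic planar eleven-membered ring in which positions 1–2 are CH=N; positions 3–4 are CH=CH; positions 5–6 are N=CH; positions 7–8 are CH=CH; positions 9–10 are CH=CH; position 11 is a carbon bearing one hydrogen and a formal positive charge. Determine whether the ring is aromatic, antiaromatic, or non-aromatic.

The p orbitals form a continuous loop: each doubly-bonded ring atom is sp² with one p-orbital electron; the doubly-bonded nitrogens are pyridine-type — their lone pairs lie in the ring plane, leaving one electron in the p orbital; the carbocation has an empty p orbital. The ring is fully conjugated.
Adding the contributions, 5 × 2 = 10 from the double-bond units + 0 from the CH(+) atom = 10.
That gives a 4n+2 count (10, n = 2).

Aromatic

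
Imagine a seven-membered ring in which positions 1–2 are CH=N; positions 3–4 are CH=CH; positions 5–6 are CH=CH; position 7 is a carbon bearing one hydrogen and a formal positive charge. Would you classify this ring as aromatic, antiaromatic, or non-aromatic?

Aromatic

All ring atoms are sp² and supply a p orbital to the ring (every atom in a ring double bond is sp² and brings one electron to the p orbital; each sp² =N– keeps its lone pair in-plane and puts one electron into the π system; the carbocation has an empty p orbital); the conjugation is uninterrupted.
Tallying contributions gives 3 × 2 = 6 from the double-bond units + 0 from the CH(+) atom = 6.
6 = 4(1) + 2, which satisfies Hückel's 4n+2 rule.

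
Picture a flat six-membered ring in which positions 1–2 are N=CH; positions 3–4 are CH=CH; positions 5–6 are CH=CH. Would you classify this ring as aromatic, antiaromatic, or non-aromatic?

Every ring atom contributes a p orbital perpendicular to the ring (each doubly-bonded ring atom is sp² with one p-orbital electron; each =N– nitrogen is pyridine-type (lone pair in the sp² plane, one electron in the p orbital)), so the π system is cyclic and fully conjugated.
Adding the contributions, 3 × 2 = 6 from the 3 double-bond units.
6 = 4(1) + 2, which satisfies Hückel's 4n+2 rule.

Aromatic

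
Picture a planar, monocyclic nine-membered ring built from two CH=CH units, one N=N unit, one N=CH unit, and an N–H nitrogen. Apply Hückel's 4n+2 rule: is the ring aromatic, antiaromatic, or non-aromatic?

Check conjugation: each doubly-bonded ring atom is sp² with one p-orbital electron; each =N– nitrogen is pyridine-type (lone pair in the sp² plane, one electron in the p orbital); the pyrrole-type nitrogen donates its lone pair from the p orbital — every position has a p orbital, so the cyclic π system is continuous.
Tallying contributions gives 4 × 2 = 8 from the double-bond units + 2 from the NH atom = 10.
10 = 4(2) + 2, which satisfies Hückel's 4n+2 rule.

Aromatic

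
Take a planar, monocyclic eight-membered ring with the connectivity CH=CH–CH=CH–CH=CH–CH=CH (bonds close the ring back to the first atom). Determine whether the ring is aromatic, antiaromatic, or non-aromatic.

Antiaromatic

Every ring atom contributes a p orbital perpendicular to the ring (each doubly-bonded ring atom is sp² with one p-orbital electron), so the π system is cyclic and fully conjugated.
π-electron count: 4 × 2 = 8 from the 4 double-bond units.
8 is a 4n count (n = 2), so the planar conjugated ring is antiaromatic.
(The species described is cyclooctatetraene.)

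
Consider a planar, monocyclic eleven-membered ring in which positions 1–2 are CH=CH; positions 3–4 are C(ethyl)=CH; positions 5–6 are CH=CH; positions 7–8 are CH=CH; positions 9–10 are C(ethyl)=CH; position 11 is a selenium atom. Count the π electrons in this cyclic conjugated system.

12

The p orbitals form a continuous loop: the double-bond atoms are sp², each contributing one p electron; the selenium donates one lone pair from its p orbital. The ring is fully conjugated.
Tallying contributions gives 5 × 2 = 10 from the double-bond units + 2 from the Se atom = 12.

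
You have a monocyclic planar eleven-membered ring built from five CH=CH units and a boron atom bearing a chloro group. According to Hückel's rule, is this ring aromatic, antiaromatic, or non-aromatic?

Aromatic

All ring atoms are sp² and supply a p orbital to the ring (every atom in a ring double bond is sp² and brings one electron to the p orbital; the boron has an empty p orbital); the conjugation is uninterrupted.
π-electron count: 5 × 2 = 10 from the double-bond units + 0 from the B(chloro) atom = 10.
That gives a 4n+2 count (10, n = 2).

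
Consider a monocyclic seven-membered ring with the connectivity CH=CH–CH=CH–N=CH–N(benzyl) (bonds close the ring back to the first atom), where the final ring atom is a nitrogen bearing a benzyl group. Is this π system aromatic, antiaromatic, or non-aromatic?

Antiaromatic

Check conjugation: the double-bond atoms are sp², each contributing one p electron; each sp² =N– keeps its lone pair in-plane and puts one electron into the π system; the pyrrole-type nitrogen donates its lone pair from the p orbital — every position has a p orbital, so the cyclic π system is continuous.
Tallying contributions gives 3 × 2 = 6 from the double-bond units + 2 from the N(benzyl) atom = 8.
A 4n π count (8, n = 2) in a planar conjugated ring means antiaromatic.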